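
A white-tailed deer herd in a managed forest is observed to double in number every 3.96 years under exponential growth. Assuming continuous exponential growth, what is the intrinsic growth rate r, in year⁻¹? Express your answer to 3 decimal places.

r = ln(2)/t_d = 0.6931/3.96 = 0.17504.

0.175 per year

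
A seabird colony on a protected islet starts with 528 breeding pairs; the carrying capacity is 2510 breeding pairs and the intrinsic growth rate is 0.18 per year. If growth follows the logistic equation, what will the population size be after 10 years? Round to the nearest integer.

A = (K − N₀)/N₀ = (2510 − 528)/528 = 3.7538.
N(t) = K/(1 + A·e^(−rt)) = 2510/(1 + 3.7538×e^(−0.18×10)).
e^(−1.8) = 0.1653; denominator = 1 + 3.7538×0.1653 = 1.6205.
N = 2510/1.6205 = 1548.91.

1549 breeding pairs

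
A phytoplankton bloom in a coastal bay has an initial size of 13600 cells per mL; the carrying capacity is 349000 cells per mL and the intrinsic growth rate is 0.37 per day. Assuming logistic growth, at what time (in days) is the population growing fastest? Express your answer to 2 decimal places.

Logistic growth is fastest at N = K/2 = 174500.
A = (K − N₀)/N₀ = 24.662. Set K/(1 + A·e^(−rt)) = K/2 → A·e^(−rt) = 1.
e^(−0.37t) = 1/24.662 = 0.0405486, so t = ln(24.662)/0.37 = 3.2053/0.37 = 8.6628.

8.66 days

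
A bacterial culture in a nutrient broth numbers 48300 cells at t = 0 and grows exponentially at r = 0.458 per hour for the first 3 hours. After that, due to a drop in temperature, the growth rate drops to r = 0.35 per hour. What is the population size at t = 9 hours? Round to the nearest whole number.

1558426 cells

Phase 1: N(3) = 48300·e^(0.458×3) = 48300·e^1.374 = 190839.
Phase 2 runs for 9 − 3 = 6 hours at r = 0.35.
N(9) = 190839·e^(0.35×6) = 190839·e^2.1 = 1.558426×10^6.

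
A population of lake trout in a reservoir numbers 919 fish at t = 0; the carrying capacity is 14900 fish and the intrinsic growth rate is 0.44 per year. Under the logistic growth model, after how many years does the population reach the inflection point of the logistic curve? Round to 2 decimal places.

Logistic growth is fastest at N = K/2 = 7450.
A = (K − N₀)/N₀ = 15.213. Set K/(1 + A·e^(−rt)) = K/2 → A·e^(−rt) = 1.
e^(−0.44t) = 1/15.213 = 0.0657321, so t = ln(15.213)/0.44 = 2.7222/0.44 = 6.1867.

6.19 years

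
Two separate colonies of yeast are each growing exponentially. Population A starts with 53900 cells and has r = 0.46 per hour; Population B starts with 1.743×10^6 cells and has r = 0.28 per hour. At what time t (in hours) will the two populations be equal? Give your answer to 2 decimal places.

Set 53900·e^(0.46t) = 1.743×10^6·e^(0.28t).
e^((0.46 − 0.28)t) = 1.743×10^6/53900 → e^(0.18·t) = 32.338.
0.18·t = ln(32.338) = 3.4762, so t = 3.4762/0.18 = 19.312.

19.31 hours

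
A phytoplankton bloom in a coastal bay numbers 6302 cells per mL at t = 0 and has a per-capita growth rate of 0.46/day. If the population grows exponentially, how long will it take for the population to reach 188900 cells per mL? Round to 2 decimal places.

Set N₀·e^(rt) = 188900: e^(0.46·t) = 188900/6302 = 29.975.
0.46·t = ln(29.975) = 3.4004, so t = 3.4004/0.46 = 7.3921.

7.39 days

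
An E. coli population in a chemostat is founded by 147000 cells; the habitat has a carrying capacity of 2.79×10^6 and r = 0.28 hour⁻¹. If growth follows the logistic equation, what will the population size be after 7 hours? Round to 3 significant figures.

790000 cells

A = (K − N₀)/N₀ = (2.79×10^6 − 147000)/147000 = 17.98.
N(t) = K/(1 + A·e^(−rt)) = 2.79×10^6/(1 + 17.98×e^(−0.28×7)).
e^(−1.96) = 0.14086; denominator = 1 + 17.98×0.14086 = 3.5326.
N = 2.79×10^6/3.5326 = 789792.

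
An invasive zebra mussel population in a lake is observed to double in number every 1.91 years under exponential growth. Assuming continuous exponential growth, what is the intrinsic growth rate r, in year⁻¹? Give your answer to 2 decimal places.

0.36 per year

r = ln(2)/t_d = 0.6931/1.91 = 0.3629.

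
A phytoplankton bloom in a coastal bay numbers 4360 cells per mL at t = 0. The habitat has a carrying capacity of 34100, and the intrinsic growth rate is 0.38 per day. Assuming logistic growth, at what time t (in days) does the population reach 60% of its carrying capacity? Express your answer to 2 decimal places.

6.12 days

A = (K − N₀)/N₀ = (34100 − 4360)/4360 = 6.8211.
Solve 34100/(1 + 6.8211·e^(−0.38t)) = 20460: 1 + 6.8211·e^(−0.38t) = 1.6667, so e^(−0.38t) = 0.0977359.
−0.38·t = ln(0.0977359) = -2.3255, so t = 2.3255/0.38 = 6.1197.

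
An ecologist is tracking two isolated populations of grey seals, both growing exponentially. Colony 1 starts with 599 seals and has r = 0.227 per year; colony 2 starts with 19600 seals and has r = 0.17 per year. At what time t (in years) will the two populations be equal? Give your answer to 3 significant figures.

Set 599·e^(0.227t) = 19600·e^(0.17t).
e^((0.227 − 0.17)t) = 19600/599 → e^(0.057·t) = 32.721.
0.057·t = ln(32.721) = 3.488, so t = 3.488/0.057 = 61.193.

61.2 years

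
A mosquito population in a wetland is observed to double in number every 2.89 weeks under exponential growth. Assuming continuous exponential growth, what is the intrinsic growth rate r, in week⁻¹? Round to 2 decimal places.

r = ln(2)/t_d = 0.6931/2.89 = 0.23984.

0.24 per week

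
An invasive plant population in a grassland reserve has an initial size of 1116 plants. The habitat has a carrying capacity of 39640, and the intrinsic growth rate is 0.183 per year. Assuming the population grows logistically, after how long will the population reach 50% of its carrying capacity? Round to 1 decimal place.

19.4 years

A = (K − N₀)/N₀ = (39640 − 1116)/1116 = 34.52.
Solve 39640/(1 + 34.52·e^(−0.183t)) = 19820: 1 + 34.52·e^(−0.183t) = 2, so e^(−0.183t) = 0.028969.
−0.183·t = ln(0.028969) = -3.5415, so t = 3.5415/0.183 = 19.353.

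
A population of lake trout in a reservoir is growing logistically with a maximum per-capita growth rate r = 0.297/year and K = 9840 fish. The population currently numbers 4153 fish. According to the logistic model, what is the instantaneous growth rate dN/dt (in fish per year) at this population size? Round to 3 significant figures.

713 fish per year

dN/dt = rN(1 − N/K) = 0.297 × 4153 × (1 − 4153/9840).
1 − 4153/9840 = 0.57795; dN/dt = 0.297 × 4153 × 0.57795 = 712.86.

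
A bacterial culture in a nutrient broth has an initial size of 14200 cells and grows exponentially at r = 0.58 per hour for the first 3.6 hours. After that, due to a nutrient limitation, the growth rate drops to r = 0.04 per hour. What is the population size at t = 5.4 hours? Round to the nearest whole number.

Phase 1: N(3.6) = 14200·e^(0.58×3.6) = 14200·e^2.088 = 114576.
Phase 2 runs for 5.4 − 3.6 = 1.8 hours at r = 0.04.
N(5.4) = 114576·e^(0.04×1.8) = 114576·e^0.072 = 123130.

123130 cells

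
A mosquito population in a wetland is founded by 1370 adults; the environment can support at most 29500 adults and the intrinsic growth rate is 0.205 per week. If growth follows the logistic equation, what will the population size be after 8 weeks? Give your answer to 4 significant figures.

5920 adults

A = (K − N₀)/N₀ = (29500 − 1370)/1370 = 20.533.
N(t) = K/(1 + A·e^(−rt)) = 29500/(1 + 20.533×e^(−0.205×8)).
e^(−1.64) = 0.19398; denominator = 1 + 20.533×0.19398 = 4.983.
N = 29500/4.983 = 5920.17.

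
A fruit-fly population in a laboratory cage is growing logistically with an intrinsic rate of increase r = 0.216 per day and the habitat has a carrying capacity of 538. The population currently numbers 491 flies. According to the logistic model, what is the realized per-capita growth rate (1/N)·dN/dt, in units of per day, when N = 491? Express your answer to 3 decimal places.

0.019 per day

(1/N)·dN/dt = r(1 − N/K) = 0.216 × (1 − 491/538).
= 0.216 × 0.087361 = 0.01887.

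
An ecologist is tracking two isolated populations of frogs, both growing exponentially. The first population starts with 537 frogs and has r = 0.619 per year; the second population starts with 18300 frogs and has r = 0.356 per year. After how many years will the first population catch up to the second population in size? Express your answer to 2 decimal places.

13.42 years

Set 537·e^(0.619t) = 18300·e^(0.356t).
e^((0.619 − 0.356)t) = 18300/537 → e^(0.263·t) = 34.078.
0.263·t = ln(34.078) = 3.5287, so t = 3.5287/0.263 = 13.417.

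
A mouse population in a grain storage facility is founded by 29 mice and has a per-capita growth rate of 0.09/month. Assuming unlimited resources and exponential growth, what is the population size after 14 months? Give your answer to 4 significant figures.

N(t) = N₀·e^(rt) = 29 × e^(0.09×14) = 29 × e^1.26.
e^1.26 ≈ 3.5254, so N ≈ 29 × 3.5254 = 102.237.

102.2 mice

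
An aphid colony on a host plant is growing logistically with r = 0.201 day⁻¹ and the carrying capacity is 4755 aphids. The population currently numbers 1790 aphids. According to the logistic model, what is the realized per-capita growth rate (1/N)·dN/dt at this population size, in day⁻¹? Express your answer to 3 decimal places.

(1/N)·dN/dt = r(1 − N/K) = 0.201 × (1 − 1790/4755).
= 0.201 × 0.62355 = 0.12533.

0.125 per day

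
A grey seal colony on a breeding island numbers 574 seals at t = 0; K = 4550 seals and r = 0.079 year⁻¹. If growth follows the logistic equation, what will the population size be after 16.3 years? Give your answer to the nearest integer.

1563 seals

A = (K − N₀)/N₀ = (4550 − 574)/574 = 6.9268.
N(t) = K/(1 + A·e^(−rt)) = 4550/(1 + 6.9268×e^(−0.079×16.3)).
e^(−1.288) = 0.2759; denominator = 1 + 6.9268×0.2759 = 2.9111.
N = 4550/2.9111 = 1562.96.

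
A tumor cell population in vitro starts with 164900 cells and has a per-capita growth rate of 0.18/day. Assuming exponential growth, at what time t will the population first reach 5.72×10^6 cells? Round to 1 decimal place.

19.7 days

Set N₀·e^(rt) = 5.72×10^6: e^(0.18·t) = 5.72×10^6/164900 = 34.688.
0.18·t = ln(34.688) = 3.5464, so t = 3.5464/0.18 = 19.702.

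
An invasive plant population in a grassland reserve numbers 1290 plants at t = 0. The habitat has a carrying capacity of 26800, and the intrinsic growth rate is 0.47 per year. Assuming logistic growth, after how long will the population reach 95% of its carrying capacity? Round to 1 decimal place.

A = (K − N₀)/N₀ = (26800 − 1290)/1290 = 19.775.
Solve 26800/(1 + 19.775·e^(−0.47t)) = 25460: 1 + 19.775·e^(−0.47t) = 1.0526, so e^(−0.47t) = 0.00266149.
−0.47·t = ln(0.00266149) = -5.9289, so t = 5.9289/0.47 = 12.615.

12.6 years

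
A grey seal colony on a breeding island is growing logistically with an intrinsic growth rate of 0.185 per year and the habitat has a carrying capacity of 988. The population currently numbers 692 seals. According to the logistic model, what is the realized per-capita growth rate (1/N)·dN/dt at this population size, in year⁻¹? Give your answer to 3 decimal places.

(1/N)·dN/dt = r(1 − N/K) = 0.185 × (1 − 692/988).
= 0.185 × 0.2996 = 0.055425.

0.055 per year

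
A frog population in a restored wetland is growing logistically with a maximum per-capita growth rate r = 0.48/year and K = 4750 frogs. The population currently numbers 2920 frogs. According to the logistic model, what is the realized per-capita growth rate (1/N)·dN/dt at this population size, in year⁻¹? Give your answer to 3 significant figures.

(1/N)·dN/dt = r(1 − N/K) = 0.48 × (1 − 2920/4750).
= 0.48 × 0.38526 = 0.18493.

0.185 per year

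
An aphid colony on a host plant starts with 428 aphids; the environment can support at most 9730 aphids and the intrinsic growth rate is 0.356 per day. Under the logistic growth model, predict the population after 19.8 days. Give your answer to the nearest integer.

9550 aphids

A = (K − N₀)/N₀ = (9730 − 428)/428 = 21.734.
N(t) = K/(1 + A·e^(−rt)) = 9730/(1 + 21.734×e^(−0.356×19.8)).
e^(−7.049) = 0.00086845; denominator = 1 + 21.734×0.00086845 = 1.0189.
N = 9730/1.0189 = 9549.75.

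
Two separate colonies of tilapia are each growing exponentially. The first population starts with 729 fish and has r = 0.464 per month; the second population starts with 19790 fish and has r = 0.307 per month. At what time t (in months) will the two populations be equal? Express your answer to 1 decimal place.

21.0 months

Set 729·e^(0.464t) = 19790·e^(0.307t).
e^((0.464 − 0.307)t) = 19790/729 → e^(0.157·t) = 27.147.
0.157·t = ln(27.147) = 3.3013, so t = 3.3013/0.157 = 21.027.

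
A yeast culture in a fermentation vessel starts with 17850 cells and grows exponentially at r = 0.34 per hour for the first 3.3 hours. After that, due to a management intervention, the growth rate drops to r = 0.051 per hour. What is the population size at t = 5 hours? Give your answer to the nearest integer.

59782 cells

Phase 1: N(3.3) = 17850·e^(0.34×3.3) = 17850·e^1.122 = 54817.2.
Phase 2 runs for 5 − 3.3 = 1.7 hours at r = 0.051.
N(5) = 54817.2·e^(0.051×1.7) = 54817.2·e^0.0867 = 59781.9.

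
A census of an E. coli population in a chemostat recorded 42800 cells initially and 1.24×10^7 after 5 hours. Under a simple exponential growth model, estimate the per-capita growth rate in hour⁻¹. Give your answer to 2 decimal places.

From N(t) = N₀·e^(rt): e^(r·5) = 1.24×10^7/42800 = 289.72.
r·5 = ln(289.72) = 5.6689, so r = 5.6689/5 = 1.1338.

1.13 per hour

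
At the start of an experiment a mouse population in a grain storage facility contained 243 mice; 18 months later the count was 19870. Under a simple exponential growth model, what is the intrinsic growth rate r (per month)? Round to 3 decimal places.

From N(t) = N₀·e^(rt): e^(r·18) = 19870/243 = 81.77.
r·18 = ln(81.77) = 4.4039, so r = 4.4039/18 = 0.24466.

0.245 per month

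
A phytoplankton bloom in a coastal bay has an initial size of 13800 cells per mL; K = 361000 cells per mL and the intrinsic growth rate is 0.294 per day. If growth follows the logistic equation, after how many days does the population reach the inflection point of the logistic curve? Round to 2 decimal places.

10.97 days

Logistic growth is fastest at N = K/2 = 180500.
A = (K − N₀)/N₀ = 25.159. Set K/(1 + A·e^(−rt)) = K/2 → A·e^(−rt) = 1.
e^(−0.294t) = 1/25.159 = 0.0397465, so t = ln(25.159)/0.294 = 3.2252/0.294 = 10.97.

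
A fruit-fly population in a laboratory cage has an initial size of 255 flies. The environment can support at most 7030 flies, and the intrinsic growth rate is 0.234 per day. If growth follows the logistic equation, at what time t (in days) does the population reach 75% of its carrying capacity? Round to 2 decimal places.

A = (K − N₀)/N₀ = (7030 − 255)/255 = 26.569.
Solve 7030/(1 + 26.569·e^(−0.234t)) = 5272.5: 1 + 26.569·e^(−0.234t) = 1.3333, so e^(−0.234t) = 0.0125461.
−0.234·t = ln(0.0125461) = -4.3783, so t = 4.3783/0.234 = 18.711.

18.71 days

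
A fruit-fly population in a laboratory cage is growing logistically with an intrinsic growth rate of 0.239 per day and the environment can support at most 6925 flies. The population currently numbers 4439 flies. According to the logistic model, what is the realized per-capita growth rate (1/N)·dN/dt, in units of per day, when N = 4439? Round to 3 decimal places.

(1/N)·dN/dt = r(1 − N/K) = 0.239 × (1 − 4439/6925).
= 0.239 × 0.35899 = 0.085798.

0.086 per day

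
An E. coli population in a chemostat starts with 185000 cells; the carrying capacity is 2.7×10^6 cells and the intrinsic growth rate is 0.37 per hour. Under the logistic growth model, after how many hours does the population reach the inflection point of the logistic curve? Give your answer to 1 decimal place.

Logistic growth is fastest at N = K/2 = 1.35×10^6.
A = (K − N₀)/N₀ = 13.595. Set K/(1 + A·e^(−rt)) = K/2 → A·e^(−rt) = 1.
e^(−0.37t) = 1/13.595 = 0.0735586, so t = ln(13.595)/0.37 = 2.6097/0.37 = 7.0532.

7.1 hours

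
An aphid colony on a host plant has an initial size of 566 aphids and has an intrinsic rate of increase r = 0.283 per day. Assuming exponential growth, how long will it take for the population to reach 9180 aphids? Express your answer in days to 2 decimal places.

Set N₀·e^(rt) = 9180: e^(0.283·t) = 9180/566 = 16.219.
0.283·t = ln(16.219) = 2.7862, so t = 2.7862/0.283 = 9.8452.

9.85 days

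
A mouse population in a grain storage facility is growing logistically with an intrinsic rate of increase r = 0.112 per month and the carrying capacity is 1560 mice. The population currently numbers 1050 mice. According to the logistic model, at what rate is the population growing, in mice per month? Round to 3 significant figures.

dN/dt = rN(1 − N/K) = 0.112 × 1050 × (1 − 1050/1560).
1 − 1050/1560 = 0.32692; dN/dt = 0.112 × 1050 × 0.32692 = 38.446.

38.4 mice per month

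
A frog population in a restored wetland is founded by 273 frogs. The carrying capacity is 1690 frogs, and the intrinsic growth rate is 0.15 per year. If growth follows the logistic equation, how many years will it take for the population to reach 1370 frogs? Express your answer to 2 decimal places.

A = (K − N₀)/N₀ = (1690 − 273)/273 = 5.1905.
Solve 1690/(1 + 5.1905·e^(−0.15t)) = 1370: 1 + 5.1905·e^(−0.15t) = 1.2336, so e^(−0.15t) = 0.045001.
−0.15·t = ln(0.045001) = -3.1011, so t = 3.1011/0.15 = 20.674.

20.67 years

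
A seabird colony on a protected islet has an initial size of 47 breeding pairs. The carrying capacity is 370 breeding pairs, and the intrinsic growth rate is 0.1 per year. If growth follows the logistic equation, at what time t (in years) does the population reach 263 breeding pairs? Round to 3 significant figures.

28.3 years

A = (K − N₀)/N₀ = (370 − 47)/47 = 6.8723.
Solve 370/(1 + 6.8723·e^(−0.1t)) = 263: 1 + 6.8723·e^(−0.1t) = 1.4068, so e^(−0.1t) = 0.0592002.
−0.1·t = ln(0.0592002) = -2.8268, so t = 2.8268/0.1 = 28.268.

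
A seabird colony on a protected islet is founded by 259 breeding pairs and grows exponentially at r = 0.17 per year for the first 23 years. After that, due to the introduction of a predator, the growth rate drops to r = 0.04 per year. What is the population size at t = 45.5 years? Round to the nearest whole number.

31787 breeding pairs

Phase 1: N(23) = 259·e^(0.17×23) = 259·e^3.91 = 12923.8.
Phase 2 runs for 45.5 − 23 = 22.5 years at r = 0.04.
N(45.5) = 12923.8·e^(0.04×22.5) = 12923.8·e^0.9 = 31787.5.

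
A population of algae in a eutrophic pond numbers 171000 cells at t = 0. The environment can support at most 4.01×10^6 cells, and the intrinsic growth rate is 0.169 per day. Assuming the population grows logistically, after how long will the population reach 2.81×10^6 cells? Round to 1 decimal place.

23.4 days

A = (K − N₀)/N₀ = (4.01×10^6 − 171000)/171000 = 22.45.
Solve 4.01×10^6/(1 + 22.45·e^(−0.169t)) = 2.81×10^6: 1 + 22.45·e^(−0.169t) = 1.427, so e^(−0.169t) = 0.0190219.
−0.169·t = ln(0.0190219) = -3.9622, so t = 3.9622/0.169 = 23.445.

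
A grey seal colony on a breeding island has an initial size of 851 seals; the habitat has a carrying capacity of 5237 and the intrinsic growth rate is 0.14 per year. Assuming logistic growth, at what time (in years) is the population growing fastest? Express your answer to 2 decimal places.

11.71 years

Logistic growth is fastest at N = K/2 = 2618.5.
A = (K − N₀)/N₀ = 5.1539. Set K/(1 + A·e^(−rt)) = K/2 → A·e^(−rt) = 1.
e^(−0.14t) = 1/5.1539 = 0.194026, so t = ln(5.1539)/0.14 = 1.6398/0.14 = 11.713.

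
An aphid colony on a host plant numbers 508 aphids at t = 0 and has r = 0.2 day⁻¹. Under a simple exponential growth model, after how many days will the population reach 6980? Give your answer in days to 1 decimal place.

Set N₀·e^(rt) = 6980: e^(0.2·t) = 6980/508 = 13.74.
0.2·t = ln(13.74) = 2.6203, so t = 2.6203/0.2 = 13.102.

13.1 days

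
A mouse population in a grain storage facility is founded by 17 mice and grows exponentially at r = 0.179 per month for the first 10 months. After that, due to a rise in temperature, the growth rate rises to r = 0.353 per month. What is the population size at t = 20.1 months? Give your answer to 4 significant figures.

3599 mice

Phase 1: N(10) = 17·e^(0.179×10) = 17·e^1.79 = 101.821.
Phase 2 runs for 20.1 − 10 = 10.1 months at r = 0.353.
N(20.1) = 101.821·e^(0.353×10.1) = 101.821·e^3.565 = 3599.37.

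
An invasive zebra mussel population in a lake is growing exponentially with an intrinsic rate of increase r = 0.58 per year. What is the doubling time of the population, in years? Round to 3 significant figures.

1.20 years

Doubling time t_d = ln(2)/r = 0.6931/0.58 = 1.1951.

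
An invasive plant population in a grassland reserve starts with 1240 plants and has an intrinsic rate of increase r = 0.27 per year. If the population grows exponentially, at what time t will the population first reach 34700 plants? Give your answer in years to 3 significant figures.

Set N₀·e^(rt) = 34700: e^(0.27·t) = 34700/1240 = 27.984.
0.27·t = ln(27.984) = 3.3316, so t = 3.3316/0.27 = 12.339.

12.3 years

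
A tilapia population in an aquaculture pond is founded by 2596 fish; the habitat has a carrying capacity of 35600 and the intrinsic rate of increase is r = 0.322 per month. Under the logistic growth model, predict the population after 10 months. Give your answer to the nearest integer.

23608 fish

A = (K − N₀)/N₀ = (35600 − 2596)/2596 = 12.713.
N(t) = K/(1 + A·e^(−rt)) = 35600/(1 + 12.713×e^(−0.322×10)).
e^(−3.22) = 0.039955; denominator = 1 + 12.713×0.039955 = 1.508.
N = 35600/1.508 = 23608.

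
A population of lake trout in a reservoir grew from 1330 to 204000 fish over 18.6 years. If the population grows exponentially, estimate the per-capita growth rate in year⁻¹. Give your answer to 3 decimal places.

From N(t) = N₀·e^(rt): e^(r·18.6) = 204000/1330 = 153.38.
r·18.6 = ln(153.38) = 5.0329, so r = 5.0329/18.6 = 0.27059.

0.271 per year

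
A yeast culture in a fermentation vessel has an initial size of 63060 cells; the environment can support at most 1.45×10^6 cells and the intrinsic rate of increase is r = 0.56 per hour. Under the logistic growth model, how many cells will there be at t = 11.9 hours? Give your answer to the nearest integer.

1410417 cells

A = (K − N₀)/N₀ = (1.45×10^6 − 63060)/63060 = 21.994.
N(t) = K/(1 + A·e^(−rt)) = 1.45×10^6/(1 + 21.994×e^(−0.56×11.9)).
e^(−6.664) = 0.001276; denominator = 1 + 21.994×0.001276 = 1.0281.
N = 1.45×10^6/1.0281 = 1.410417×10^6.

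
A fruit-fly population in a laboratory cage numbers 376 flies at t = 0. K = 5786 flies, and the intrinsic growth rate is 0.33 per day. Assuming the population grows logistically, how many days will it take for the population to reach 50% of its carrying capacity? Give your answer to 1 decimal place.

8.1 days

A = (K − N₀)/N₀ = (5786 − 376)/376 = 14.388.
Solve 5786/(1 + 14.388·e^(−0.33t)) = 2893: 1 + 14.388·e^(−0.33t) = 2, so e^(−0.33t) = 0.0695009.
−0.33·t = ln(0.0695009) = -2.6664, so t = 2.6664/0.33 = 8.08.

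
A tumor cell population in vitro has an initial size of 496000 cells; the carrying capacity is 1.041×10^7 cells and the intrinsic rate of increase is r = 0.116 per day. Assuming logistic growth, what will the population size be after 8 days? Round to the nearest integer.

A = (K − N₀)/N₀ = (1.041×10^7 − 496000)/496000 = 19.988.
N(t) = K/(1 + A·e^(−rt)) = 1.041×10^7/(1 + 19.988×e^(−0.116×8)).
e^(−0.928) = 0.39534; denominator = 1 + 19.988×0.39534 = 8.9021.
N = 1.041×10^7/8.9021 = 1.169388×10^6.

1169388 cells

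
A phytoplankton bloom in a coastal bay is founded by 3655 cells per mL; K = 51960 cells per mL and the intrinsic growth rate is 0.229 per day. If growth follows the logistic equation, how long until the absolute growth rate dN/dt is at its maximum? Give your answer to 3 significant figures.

11.3 days

Logistic growth is fastest at N = K/2 = 25980.
A = (K − N₀)/N₀ = 13.216. Set K/(1 + A·e^(−rt)) = K/2 → A·e^(−rt) = 1.
e^(−0.229t) = 1/13.216 = 0.075665, so t = ln(13.216)/0.229 = 2.5814/0.229 = 11.273.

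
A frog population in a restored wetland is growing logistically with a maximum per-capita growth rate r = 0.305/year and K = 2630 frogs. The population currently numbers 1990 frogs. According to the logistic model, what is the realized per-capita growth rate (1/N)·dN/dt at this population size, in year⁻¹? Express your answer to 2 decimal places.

(1/N)·dN/dt = r(1 − N/K) = 0.305 × (1 − 1990/2630).
= 0.305 × 0.24335 = 0.074221.

0.07 per year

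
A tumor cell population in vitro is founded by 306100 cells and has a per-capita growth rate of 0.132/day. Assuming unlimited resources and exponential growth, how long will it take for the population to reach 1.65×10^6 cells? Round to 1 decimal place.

Set N₀·e^(rt) = 1.65×10^6: e^(0.132·t) = 1.65×10^6/306100 = 5.3904.
0.132·t = ln(5.3904) = 1.6846, so t = 1.6846/0.132 = 12.762.

12.8 days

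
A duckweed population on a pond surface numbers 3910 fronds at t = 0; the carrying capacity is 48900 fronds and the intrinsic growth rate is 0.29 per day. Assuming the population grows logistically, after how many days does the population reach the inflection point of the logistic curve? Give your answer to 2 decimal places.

Logistic growth is fastest at N = K/2 = 24450.
A = (K − N₀)/N₀ = 11.506. Set K/(1 + A·e^(−rt)) = K/2 → A·e^(−rt) = 1.
e^(−0.29t) = 1/11.506 = 0.0869082, so t = ln(11.506)/0.29 = 2.4429/0.29 = 8.4238.

8.42 days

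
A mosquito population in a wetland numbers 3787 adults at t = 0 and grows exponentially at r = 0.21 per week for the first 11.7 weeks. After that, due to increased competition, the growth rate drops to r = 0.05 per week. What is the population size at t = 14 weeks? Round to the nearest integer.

49579 adults

Phase 1: N(11.7) = 3787·e^(0.21×11.7) = 3787·e^2.457 = 44193.3.
Phase 2 runs for 14 − 11.7 = 2.3 weeks at r = 0.05.
N(14) = 44193.3·e^(0.05×2.3) = 44193.3·e^0.115 = 49579.3.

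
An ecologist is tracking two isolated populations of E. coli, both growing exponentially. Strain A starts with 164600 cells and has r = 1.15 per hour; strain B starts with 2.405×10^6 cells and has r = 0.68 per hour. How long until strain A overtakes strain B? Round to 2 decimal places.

5.71 hours

Set 164600·e^(1.15t) = 2.405×10^6·e^(0.68t).
e^((1.15 − 0.68)t) = 2.405×10^6/164600 → e^(0.47·t) = 14.611.
0.47·t = ln(14.611) = 2.6818, so t = 2.6818/0.47 = 5.7059.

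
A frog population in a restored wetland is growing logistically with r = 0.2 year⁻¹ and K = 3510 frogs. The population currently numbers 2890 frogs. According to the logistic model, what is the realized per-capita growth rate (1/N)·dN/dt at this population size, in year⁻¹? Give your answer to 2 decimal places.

0.04 per year

(1/N)·dN/dt = r(1 − N/K) = 0.2 × (1 − 2890/3510).
= 0.2 × 0.17664 = 0.035328.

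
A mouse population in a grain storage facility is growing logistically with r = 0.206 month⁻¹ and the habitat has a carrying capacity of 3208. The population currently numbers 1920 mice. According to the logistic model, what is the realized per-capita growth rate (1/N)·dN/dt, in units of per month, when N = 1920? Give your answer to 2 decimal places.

0.08 per month

(1/N)·dN/dt = r(1 − N/K) = 0.206 × (1 − 1920/3208).
= 0.206 × 0.4015 = 0.082708.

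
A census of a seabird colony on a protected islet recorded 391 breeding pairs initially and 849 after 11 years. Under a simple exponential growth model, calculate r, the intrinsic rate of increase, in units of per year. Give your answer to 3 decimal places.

0.070 per year

From N(t) = N₀·e^(rt): e^(r·11) = 849/391 = 2.1714.
r·11 = ln(2.1714) = 0.77535, so r = 0.77535/11 = 0.070487.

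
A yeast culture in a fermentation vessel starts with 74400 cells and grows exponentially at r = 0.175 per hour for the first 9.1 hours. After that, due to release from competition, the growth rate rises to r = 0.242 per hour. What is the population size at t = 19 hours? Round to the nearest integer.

4014853 cells

Phase 1: N(9.1) = 74400·e^(0.175×9.1) = 74400·e^1.592 = 365752.
Phase 2 runs for 19 − 9.1 = 9.9 hours at r = 0.242.
N(19) = 365752·e^(0.242×9.9) = 365752·e^2.396 = 4.014853×10^6.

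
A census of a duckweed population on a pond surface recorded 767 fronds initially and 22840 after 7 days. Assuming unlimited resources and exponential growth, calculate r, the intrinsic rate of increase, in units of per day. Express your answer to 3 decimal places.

0.485 per day

From N(t) = N₀·e^(rt): e^(r·7) = 22840/767 = 29.778.
r·7 = ln(29.778) = 3.3938, so r = 3.3938/7 = 0.48483.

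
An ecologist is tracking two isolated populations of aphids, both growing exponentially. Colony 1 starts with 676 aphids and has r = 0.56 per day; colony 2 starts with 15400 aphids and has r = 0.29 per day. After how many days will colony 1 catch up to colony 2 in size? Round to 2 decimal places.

11.58 days

Set 676·e^(0.56t) = 15400·e^(0.29t).
e^((0.56 − 0.29)t) = 15400/676 → e^(0.27·t) = 22.781.
0.27·t = ln(22.781) = 3.1259, so t = 3.1259/0.27 = 11.578.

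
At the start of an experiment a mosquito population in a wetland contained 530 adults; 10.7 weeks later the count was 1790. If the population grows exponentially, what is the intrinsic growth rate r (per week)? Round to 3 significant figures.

0.114 per week

From N(t) = N₀·e^(rt): e^(r·10.7) = 1790/530 = 3.3774.
r·10.7 = ln(3.3774) = 1.2171, so r = 1.2171/10.7 = 0.11375.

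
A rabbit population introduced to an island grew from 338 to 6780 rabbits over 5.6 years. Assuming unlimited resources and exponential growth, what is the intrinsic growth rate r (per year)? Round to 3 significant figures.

0.535 per year

From N(t) = N₀·e^(rt): e^(r·5.6) = 6780/338 = 20.059.
r·5.6 = ln(20.059) = 2.9987, so r = 2.9987/5.6 = 0.53548.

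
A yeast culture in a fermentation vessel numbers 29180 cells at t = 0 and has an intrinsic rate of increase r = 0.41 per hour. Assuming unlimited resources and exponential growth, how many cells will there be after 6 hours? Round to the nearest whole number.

341546 cells

N(t) = N₀·e^(rt) = 29180 × e^(0.41×6) = 29180 × e^2.46.
e^2.46 ≈ 11.705, so N ≈ 29180 × 11.705 = 341546.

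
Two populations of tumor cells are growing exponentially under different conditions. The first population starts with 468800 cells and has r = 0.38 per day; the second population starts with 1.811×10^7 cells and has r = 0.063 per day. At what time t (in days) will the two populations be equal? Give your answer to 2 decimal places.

Set 468800·e^(0.38t) = 1.811×10^7·e^(0.063t).
e^((0.38 − 0.063)t) = 1.811×10^7/468800 → e^(0.317·t) = 38.631.
0.317·t = ln(38.631) = 3.654, so t = 3.654/0.317 = 11.527.

11.53 days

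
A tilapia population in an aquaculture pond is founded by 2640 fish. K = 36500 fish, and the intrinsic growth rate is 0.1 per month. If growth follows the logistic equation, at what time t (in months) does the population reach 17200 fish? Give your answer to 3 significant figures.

24.4 months

A = (K − N₀)/N₀ = (36500 − 2640)/2640 = 12.826.
Solve 36500/(1 + 12.826·e^(−0.1t)) = 17200: 1 + 12.826·e^(−0.1t) = 2.1221, so e^(−0.1t) = 0.0874875.
−0.1·t = ln(0.0874875) = -2.4363, so t = 2.4363/0.1 = 24.363.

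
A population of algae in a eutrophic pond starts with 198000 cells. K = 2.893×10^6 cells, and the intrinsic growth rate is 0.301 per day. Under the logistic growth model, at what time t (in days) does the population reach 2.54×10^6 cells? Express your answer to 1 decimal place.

15.2 days

A = (K − N₀)/N₀ = (2.893×10^6 − 198000)/198000 = 13.611.
Solve 2.893×10^6/(1 + 13.611·e^(−0.301t)) = 2.54×10^6: 1 + 13.611·e^(−0.301t) = 1.139, so e^(−0.301t) = 0.0102105.
−0.301·t = ln(0.0102105) = -4.5843, so t = 4.5843/0.301 = 15.23.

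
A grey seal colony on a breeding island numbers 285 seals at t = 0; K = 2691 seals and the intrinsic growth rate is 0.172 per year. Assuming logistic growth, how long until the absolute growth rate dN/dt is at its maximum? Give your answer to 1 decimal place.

12.4 years

Logistic growth is fastest at N = K/2 = 1345.5.
A = (K − N₀)/N₀ = 8.4421. Set K/(1 + A·e^(−rt)) = K/2 → A·e^(−rt) = 1.
e^(−0.172t) = 1/8.4421 = 0.118454, so t = ln(8.4421)/0.172 = 2.1332/0.172 = 12.403.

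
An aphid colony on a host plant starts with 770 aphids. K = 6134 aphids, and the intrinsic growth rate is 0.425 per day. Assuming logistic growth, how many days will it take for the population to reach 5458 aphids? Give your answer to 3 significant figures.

9.48 days

A = (K − N₀)/N₀ = (6134 − 770)/770 = 6.9662.
Solve 6134/(1 + 6.9662·e^(−0.425t)) = 5458: 1 + 6.9662·e^(−0.425t) = 1.1239, so e^(−0.425t) = 0.0177793.
−0.425·t = ln(0.0177793) = -4.0297, so t = 4.0297/0.425 = 9.4817.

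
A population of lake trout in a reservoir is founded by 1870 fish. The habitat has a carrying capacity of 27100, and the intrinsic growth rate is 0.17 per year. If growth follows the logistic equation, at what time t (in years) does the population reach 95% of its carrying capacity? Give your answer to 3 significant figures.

A = (K − N₀)/N₀ = (27100 − 1870)/1870 = 13.492.
Solve 27100/(1 + 13.492·e^(−0.17t)) = 25745: 1 + 13.492·e^(−0.17t) = 1.0526, so e^(−0.17t) = 0.00390095.
−0.17·t = ln(0.00390095) = -5.5465, so t = 5.5465/0.17 = 32.627.

32.6 years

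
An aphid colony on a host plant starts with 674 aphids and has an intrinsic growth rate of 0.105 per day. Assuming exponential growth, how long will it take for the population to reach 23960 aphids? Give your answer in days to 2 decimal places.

34.01 days

Set N₀·e^(rt) = 23960: e^(0.105·t) = 23960/674 = 35.549.
0.105·t = ln(35.549) = 3.5709, so t = 3.5709/0.105 = 34.009.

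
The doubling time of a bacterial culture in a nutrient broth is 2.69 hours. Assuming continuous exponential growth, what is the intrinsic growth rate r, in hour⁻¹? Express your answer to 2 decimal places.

r = ln(2)/t_d = 0.6931/2.69 = 0.25768.

0.26 per hour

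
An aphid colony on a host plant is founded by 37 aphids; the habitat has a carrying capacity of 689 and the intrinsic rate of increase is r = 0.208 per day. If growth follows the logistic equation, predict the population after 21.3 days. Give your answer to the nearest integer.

569 aphids

A = (K − N₀)/N₀ = (689 − 37)/37 = 17.622.
N(t) = K/(1 + A·e^(−rt)) = 689/(1 + 17.622×e^(−0.208×21.3)).
e^(−4.43) = 0.01191; denominator = 1 + 17.622×0.01191 = 1.2099.
N = 689/1.2099 = 569.483.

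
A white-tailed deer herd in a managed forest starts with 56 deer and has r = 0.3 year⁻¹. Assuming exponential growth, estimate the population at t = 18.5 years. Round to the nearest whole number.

N(t) = N₀·e^(rt) = 56 × e^(0.3×18.5) = 56 × e^5.55.
e^5.55 ≈ 257.24, so N ≈ 56 × 257.24 = 14405.3.

14405 deer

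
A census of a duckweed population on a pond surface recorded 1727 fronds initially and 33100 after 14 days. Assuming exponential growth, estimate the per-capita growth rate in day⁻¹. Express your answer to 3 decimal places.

0.211 per day

From N(t) = N₀·e^(rt): e^(r·14) = 33100/1727 = 19.166.
r·14 = ln(19.166) = 2.9531, so r = 2.9531/14 = 0.21094.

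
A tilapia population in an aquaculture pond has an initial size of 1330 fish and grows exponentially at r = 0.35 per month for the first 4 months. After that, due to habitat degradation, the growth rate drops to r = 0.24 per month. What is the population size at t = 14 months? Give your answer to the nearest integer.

Phase 1: N(4) = 1330·e^(0.35×4) = 1330·e^1.4 = 5393.42.
Phase 2 runs for 14 − 4 = 10 months at r = 0.24.
N(14) = 5393.42·e^(0.24×10) = 5393.42·e^2.4 = 59452.6.

59453 fish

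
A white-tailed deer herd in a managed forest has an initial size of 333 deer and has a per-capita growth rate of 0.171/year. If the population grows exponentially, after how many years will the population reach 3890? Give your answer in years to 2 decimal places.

Set N₀·e^(rt) = 3890: e^(0.171·t) = 3890/333 = 11.682.
0.171·t = ln(11.682) = 2.458, so t = 2.458/0.171 = 14.374.

14.37 years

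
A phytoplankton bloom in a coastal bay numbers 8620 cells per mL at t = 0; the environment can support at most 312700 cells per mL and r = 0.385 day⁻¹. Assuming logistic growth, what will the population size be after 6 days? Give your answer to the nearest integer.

69465 cells per mL

A = (K − N₀)/N₀ = (312700 − 8620)/8620 = 35.276.
N(t) = K/(1 + A·e^(−rt)) = 312700/(1 + 35.276×e^(−0.385×6)).
e^(−2.31) = 0.099261; denominator = 1 + 35.276×0.099261 = 4.5016.
N = 312700/4.5016 = 69465.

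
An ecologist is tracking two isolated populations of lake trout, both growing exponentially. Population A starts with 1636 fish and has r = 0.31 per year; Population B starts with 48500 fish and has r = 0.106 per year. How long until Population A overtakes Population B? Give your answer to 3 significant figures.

Set 1636·e^(0.31t) = 48500·e^(0.106t).
e^((0.31 − 0.106)t) = 48500/1636 → e^(0.204·t) = 29.645.
0.204·t = ln(29.645) = 3.3893, so t = 3.3893/0.204 = 16.614.

16.6 years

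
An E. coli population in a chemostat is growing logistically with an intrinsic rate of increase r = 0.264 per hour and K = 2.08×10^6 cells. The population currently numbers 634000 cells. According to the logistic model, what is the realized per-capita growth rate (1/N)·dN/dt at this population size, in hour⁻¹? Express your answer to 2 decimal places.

0.18 per hour

(1/N)·dN/dt = r(1 − N/K) = 0.264 × (1 − 634000/2.08×10^6).
= 0.264 × 0.69519 = 0.18353.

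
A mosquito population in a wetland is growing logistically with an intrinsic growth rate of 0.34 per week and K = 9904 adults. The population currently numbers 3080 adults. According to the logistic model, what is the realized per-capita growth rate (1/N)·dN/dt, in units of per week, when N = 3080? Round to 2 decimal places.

0.23 per week

(1/N)·dN/dt = r(1 − N/K) = 0.34 × (1 − 3080/9904).
= 0.34 × 0.68901 = 0.23426.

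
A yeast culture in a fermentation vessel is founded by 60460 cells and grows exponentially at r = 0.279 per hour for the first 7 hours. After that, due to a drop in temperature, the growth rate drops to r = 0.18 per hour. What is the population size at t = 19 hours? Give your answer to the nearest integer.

3695910 cells

Phase 1: N(7) = 60460·e^(0.279×7) = 60460·e^1.953 = 426231.
Phase 2 runs for 19 − 7 = 12 hours at r = 0.18.
N(19) = 426231·e^(0.18×12) = 426231·e^2.16 = 3.69591×10^6.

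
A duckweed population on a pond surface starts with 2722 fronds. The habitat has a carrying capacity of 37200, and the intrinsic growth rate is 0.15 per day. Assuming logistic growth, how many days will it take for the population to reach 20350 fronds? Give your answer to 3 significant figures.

A = (K − N₀)/N₀ = (37200 − 2722)/2722 = 12.666.
Solve 37200/(1 + 12.666·e^(−0.15t)) = 20350: 1 + 12.666·e^(−0.15t) = 1.828, so e^(−0.15t) = 0.0653705.
−0.15·t = ln(0.0653705) = -2.7277, so t = 2.7277/0.15 = 18.185.

18.2 days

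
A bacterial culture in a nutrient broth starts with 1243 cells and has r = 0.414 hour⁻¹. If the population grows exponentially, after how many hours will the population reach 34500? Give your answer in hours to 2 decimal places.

8.03 hours

Set N₀·e^(rt) = 34500: e^(0.414·t) = 34500/1243 = 27.755.
0.414·t = ln(27.755) = 3.3234, so t = 3.3234/0.414 = 8.0276.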